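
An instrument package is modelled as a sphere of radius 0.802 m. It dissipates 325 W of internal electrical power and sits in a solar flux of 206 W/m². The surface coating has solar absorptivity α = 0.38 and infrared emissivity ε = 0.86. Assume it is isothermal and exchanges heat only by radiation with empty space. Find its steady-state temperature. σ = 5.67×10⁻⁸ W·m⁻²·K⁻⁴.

T ≈ 187 K

At steady state, absorbed solar power + internal power = radiated power.
Absorbed: α·S·A_cross = 0.38·206·2.021 = 158.2 W (cross-section πr²).
Total input = 158.2 + 325 = 483.2 W.
Radiated: εσ·A_surf·T⁴ with A_surf = 4πr² = 8.083 m².
T⁴ = 483.2/(0.86·5.67×10⁻⁸·8.083) = 1.226×10⁹ K⁴.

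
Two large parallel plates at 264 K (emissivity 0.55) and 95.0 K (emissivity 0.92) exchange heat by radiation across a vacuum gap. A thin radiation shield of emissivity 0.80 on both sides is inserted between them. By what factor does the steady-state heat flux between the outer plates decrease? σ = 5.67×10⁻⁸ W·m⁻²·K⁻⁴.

factor ≈ 1.79

Without shield: q₀ = σΔ(T⁴)/(1/ε₁+1/ε₂−1) with denominator 1.905.
With shield the two gaps are in series; the resistances add: (1/ε₁+1/ε_s−1)+(1/ε_s+1/ε₂−1) = 2.068+1.337 = 3.405.
Heat-flux ratio q₀/q = 3.405/1.905.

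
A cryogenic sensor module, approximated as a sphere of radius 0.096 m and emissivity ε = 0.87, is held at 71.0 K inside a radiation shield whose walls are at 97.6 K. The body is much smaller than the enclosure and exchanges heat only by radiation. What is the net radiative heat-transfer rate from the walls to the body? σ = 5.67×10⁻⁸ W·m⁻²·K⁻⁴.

P_net ≈ 0.373 W

For a small grey body in a large enclosure: P_net = εσA(T_body⁴ − T_wall⁴).
A = 4πr² = 0.1158 m²; T_body⁴ − T_wall⁴ = 2.541×10⁷ − 9.074×10⁷ = -6.533×10⁷ K⁴.
|P_net| = 0.87·5.67×10⁻⁸·0.1158·6.533×10⁷.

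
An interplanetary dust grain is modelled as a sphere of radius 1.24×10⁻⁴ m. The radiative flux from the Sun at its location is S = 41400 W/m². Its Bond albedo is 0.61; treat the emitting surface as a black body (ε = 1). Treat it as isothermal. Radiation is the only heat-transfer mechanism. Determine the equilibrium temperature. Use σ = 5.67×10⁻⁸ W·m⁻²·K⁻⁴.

At equilibrium, absorbed power = emitted power.
Absorbing cross-section = πr² = 4.831×10⁻⁸ m²; emitting surface = 4πr² = 1.932×10⁻⁷ m² (ratio 4).
(1−a)S·A_cross = εσ·A_surf·T⁴  ⇒  T⁴ = (1−a)S/(4σ).
T⁴ = 0.390·41400/(4·5.67×10⁻⁸) = 7.119×10¹⁰ K⁴.
T = (7.119×10¹⁰)^(1/4).

T ≈ 517 K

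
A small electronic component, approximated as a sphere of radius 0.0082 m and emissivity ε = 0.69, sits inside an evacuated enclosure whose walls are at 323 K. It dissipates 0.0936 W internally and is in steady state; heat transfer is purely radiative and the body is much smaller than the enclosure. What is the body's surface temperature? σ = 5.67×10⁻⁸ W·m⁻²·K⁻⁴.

T ≈ 342 K

For a small grey body in a large enclosure, net radiated power = εσA(T⁴ − T_w⁴).
Steady state: P = εσA(T⁴ − T_w⁴) with A = 4πr² = 8.450×10⁻⁴ m².
T⁴ = P/(εσA) + T_w⁴ = 0.0936/(0.69·5.67×10⁻⁸·8.450×10⁻⁴) + (323)⁴
    = 2.831×10⁹ + 1.088×10¹⁰ = 1.372×10¹⁰ K⁴.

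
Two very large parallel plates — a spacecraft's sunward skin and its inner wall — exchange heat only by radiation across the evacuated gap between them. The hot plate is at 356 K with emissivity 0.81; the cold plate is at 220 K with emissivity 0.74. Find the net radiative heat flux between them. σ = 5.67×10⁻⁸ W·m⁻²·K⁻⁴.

q ≈ 490 W/m²

For two infinite grey parallel plates, q = σ(T₁⁴ − T₂⁴)/(1/ε₁ + 1/ε₂ − 1).
T₁⁴ − T₂⁴ = 1.606×10¹⁰ − 2.343×10⁹ = 1.372×10¹⁰ K⁴.
1/ε₁ + 1/ε₂ − 1 = 1.235 + 1.351 − 1 = 1.586.
q = 5.67×10⁻⁸ × 1.372×10¹⁰ / 1.586.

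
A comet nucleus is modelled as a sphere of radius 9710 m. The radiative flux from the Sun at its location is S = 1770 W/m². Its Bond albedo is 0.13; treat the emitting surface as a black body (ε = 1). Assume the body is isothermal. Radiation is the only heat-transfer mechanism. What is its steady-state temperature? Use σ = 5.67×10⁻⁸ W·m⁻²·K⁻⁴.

At equilibrium, absorbed power = emitted power.
Absorbing cross-section = πr² = 2.962×10⁸ m²; emitting surface = 4πr² = 1.185×10⁹ m² (ratio 4).
(1−a)S·A_cross = εσ·A_surf·T⁴  ⇒  T⁴ = (1−a)S/(4σ).
T⁴ = 0.870·1770/(4·5.67×10⁻⁸) = 6.790×10⁹ K⁴.
T = (6.790×10⁹)^(1/4).

T ≈ 287 K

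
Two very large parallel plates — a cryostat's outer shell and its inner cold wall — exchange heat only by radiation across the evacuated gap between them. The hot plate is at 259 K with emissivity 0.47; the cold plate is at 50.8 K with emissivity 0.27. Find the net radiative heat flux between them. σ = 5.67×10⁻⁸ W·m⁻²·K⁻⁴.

For two infinite grey parallel plates, q = σ(T₁⁴ − T₂⁴)/(1/ε₁ + 1/ε₂ − 1).
T₁⁴ − T₂⁴ = 4.500×10⁹ − 6.660×10⁶ = 4.493×10⁹ K⁴.
1/ε₁ + 1/ε₂ − 1 = 2.128 + 3.704 − 1 = 4.831.
q = 5.67×10⁻⁸ × 4.493×10⁹ / 4.831.

q ≈ 52.7 W/m²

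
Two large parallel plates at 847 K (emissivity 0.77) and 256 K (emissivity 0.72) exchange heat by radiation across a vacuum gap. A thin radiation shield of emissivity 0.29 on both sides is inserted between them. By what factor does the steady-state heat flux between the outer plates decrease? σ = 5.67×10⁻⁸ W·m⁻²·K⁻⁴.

factor ≈ 4.49

Without shield: q₀ = σΔ(T⁴)/(1/ε₁+1/ε₂−1) with denominator 1.688.
With shield the two gaps are in series; the resistances add: (1/ε₁+1/ε_s−1)+(1/ε_s+1/ε₂−1) = 3.747+3.837 = 7.584.
Heat-flux ratio q₀/q = 7.584/1.688.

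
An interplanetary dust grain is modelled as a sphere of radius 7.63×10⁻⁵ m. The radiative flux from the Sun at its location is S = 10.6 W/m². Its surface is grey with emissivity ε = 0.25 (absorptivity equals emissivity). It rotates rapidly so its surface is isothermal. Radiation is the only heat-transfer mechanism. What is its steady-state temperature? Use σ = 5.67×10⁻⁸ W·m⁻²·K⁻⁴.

T ≈ 82.7 K

At equilibrium, absorbed power = emitted power.
Absorbing cross-section = πr² = 1.829×10⁻⁸ m²; emitting surface = 4πr² = 7.316×10⁻⁸ m² (ratio 4).
εS·A_cross = εσ·A_surf·T⁴  ⇒  T⁴ = S/(4σ)   (ε cancels).
T⁴ = 10.6/(4·5.67×10⁻⁸) = 4.674×10⁷ K⁴.
T = (4.674×10⁷)^(1/4).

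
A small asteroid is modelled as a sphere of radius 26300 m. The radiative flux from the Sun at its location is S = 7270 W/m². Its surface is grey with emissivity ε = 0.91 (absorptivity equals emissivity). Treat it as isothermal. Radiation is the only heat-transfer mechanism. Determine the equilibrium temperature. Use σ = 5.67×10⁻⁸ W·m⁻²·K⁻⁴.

At equilibrium, absorbed power = emitted power.
Absorbing cross-section = πr² = 2.173×10⁹ m²; emitting surface = 4πr² = 8.692×10⁹ m² (ratio 4).
εS·A_cross = εσ·A_surf·T⁴  ⇒  T⁴ = S/(4σ)   (ε cancels).
T⁴ = 7270/(4·5.67×10⁻⁸) = 3.205×10¹⁰ K⁴.
T = (3.205×10¹⁰)^(1/4).

T ≈ 423 K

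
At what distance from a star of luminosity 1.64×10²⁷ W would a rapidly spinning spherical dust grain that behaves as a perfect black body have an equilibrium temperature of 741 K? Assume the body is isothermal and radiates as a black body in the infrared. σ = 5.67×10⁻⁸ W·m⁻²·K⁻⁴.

For an isothermal black-emitting sphere, (1−a)S·πr² = σ·4πr²·T⁴ ⇒ S = 4σT⁴/(1−a).
S = 4·5.67×10⁻⁸·(741)⁴/1.00 = 68380 W/m².
Flux falls as S = L/(4πd²), so d = √(L/(4πS)) = √(1.64×10²⁷/(4π·68380)).

d ≈ 4.37×10¹⁰ m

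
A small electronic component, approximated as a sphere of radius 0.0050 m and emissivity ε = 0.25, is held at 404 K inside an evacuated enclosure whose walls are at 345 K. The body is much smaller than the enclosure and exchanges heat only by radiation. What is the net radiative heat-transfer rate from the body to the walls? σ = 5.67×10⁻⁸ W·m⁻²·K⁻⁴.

P_net ≈ 0.0555 W

For a small grey body in a large enclosure: P_net = εσA(T_body⁴ − T_wall⁴).
A = 4πr² = 3.142×10⁻⁴ m²; T_body⁴ − T_wall⁴ = 2.664×10¹⁰ − 1.417×10¹⁰ = 1.247×10¹⁰ K⁴.
|P_net| = 0.25·5.67×10⁻⁸·3.142×10⁻⁴·1.247×10¹⁰.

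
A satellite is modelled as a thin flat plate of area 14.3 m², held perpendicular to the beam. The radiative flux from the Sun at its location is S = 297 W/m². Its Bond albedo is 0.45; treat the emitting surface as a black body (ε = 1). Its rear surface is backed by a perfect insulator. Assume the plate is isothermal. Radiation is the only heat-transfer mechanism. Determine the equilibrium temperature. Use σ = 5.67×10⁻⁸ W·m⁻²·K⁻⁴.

At equilibrium, absorbed power = emitted power.
Absorbing cross-section = A = 14.30 m²; emitting surface = A = 14.30 m² (ratio 1).
(1−a)S·A_cross = εσ·A_surf·T⁴  ⇒  T⁴ = (1−a)S/(1σ).
T⁴ = 0.550·297/(1·5.67×10⁻⁸) = 2.881×10⁹ K⁴.
T = (2.881×10⁹)^(1/4).

T ≈ 232 K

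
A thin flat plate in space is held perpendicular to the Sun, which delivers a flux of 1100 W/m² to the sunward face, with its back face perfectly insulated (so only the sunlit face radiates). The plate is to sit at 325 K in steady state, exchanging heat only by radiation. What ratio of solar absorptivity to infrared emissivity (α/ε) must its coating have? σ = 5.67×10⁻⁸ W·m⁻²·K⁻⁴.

Balance: αS·A = εσ·1A·T⁴ ⇒ α/ε = σT⁴/S.
α/ε = 5.67×10⁻⁸·(325)⁴/1100 = 5.67×10⁻⁸·1.116×10¹⁰/1100.

α/ε ≈ 0.575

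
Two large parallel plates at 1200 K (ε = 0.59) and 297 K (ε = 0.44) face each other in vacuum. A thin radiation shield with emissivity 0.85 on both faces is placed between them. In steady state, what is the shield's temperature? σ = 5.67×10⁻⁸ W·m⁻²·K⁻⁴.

In steady state the net flux on the hot side equals that on the cold side.
σ(T₁⁴−T_s⁴)/D₁ = σ(T_s⁴−T₂⁴)/D₂, with D₁ = 1/ε₁+1/ε_s−1 = 1.871, D₂ = 1/ε_s+1/ε₂−1 = 2.449.
Solve for T_s⁴: T_s⁴ = (D₂·T₁⁴ + D₁·T₂⁴)/(D₁+D₂) = 1.179×10¹² K⁴.

T_s ≈ 1040 K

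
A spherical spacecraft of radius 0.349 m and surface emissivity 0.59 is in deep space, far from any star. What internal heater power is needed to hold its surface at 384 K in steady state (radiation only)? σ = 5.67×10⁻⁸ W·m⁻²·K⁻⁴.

P = εσ·4πr²·T⁴.
4πr² = 1.531 m²; T⁴ = 2.174×10¹⁰ K⁴.
P = 0.59·5.67×10⁻⁸·1.531·2.174×10¹⁰.

P ≈ 1110 W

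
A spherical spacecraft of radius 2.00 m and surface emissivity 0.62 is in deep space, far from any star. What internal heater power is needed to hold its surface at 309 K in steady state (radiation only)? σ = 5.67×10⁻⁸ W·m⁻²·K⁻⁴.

P ≈ 16100 W

P = εσ·4πr²·T⁴.
4πr² = 50.27 m²; T⁴ = 9.117×10⁹ K⁴.
P = 0.62·5.67×10⁻⁸·50.27·9.117×10⁹.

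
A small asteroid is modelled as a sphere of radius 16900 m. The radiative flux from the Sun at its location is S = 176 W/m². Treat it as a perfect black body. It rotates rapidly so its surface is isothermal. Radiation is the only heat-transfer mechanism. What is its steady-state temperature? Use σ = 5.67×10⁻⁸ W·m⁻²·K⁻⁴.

At equilibrium, absorbed power = emitted power.
Absorbing cross-section = πr² = 8.973×10⁸ m²; emitting surface = 4πr² = 3.589×10⁹ m² (ratio 4).
S·A_cross = εσ·A_surf·T⁴  ⇒  T⁴ = S/(4σ).
T⁴ = 1.00·176/(4·5.67×10⁻⁸) = 7.760×10⁸ K⁴.
T = (7.760×10⁸)^(1/4).

T ≈ 167 K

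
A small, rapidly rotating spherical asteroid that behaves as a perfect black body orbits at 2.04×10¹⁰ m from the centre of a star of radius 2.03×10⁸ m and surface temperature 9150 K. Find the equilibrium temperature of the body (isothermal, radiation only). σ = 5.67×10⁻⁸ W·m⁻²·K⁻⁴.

The star's surface emits σT_*⁴; at distance d the flux is S = σT_*⁴(R_*/d)².
S = 5.67×10⁻⁸·(9150)⁴·(2.03×10⁸/2.04×10¹⁰)² = 39350 W/m².
For an isothermal sphere T⁴ = (1−a)S/(4σ) = 1.735×10¹¹ K⁴.

T ≈ 645 K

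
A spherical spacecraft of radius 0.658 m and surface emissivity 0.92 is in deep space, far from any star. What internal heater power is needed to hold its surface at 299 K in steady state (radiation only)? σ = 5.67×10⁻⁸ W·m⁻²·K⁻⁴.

P = εσ·4πr²·T⁴.
4πr² = 5.441 m²; T⁴ = 7.993×10⁹ K⁴.
P = 0.92·5.67×10⁻⁸·5.441·7.993×10⁹.

P ≈ 2270 W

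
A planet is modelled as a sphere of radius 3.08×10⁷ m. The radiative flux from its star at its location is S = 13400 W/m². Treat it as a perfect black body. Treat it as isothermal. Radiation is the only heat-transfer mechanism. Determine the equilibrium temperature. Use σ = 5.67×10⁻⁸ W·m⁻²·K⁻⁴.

T ≈ 493 K

At equilibrium, absorbed power = emitted power.
Absorbing cross-section = πr² = 2.980×10¹⁵ m²; emitting surface = 4πr² = 1.192×10¹⁶ m² (ratio 4).
S·A_cross = εσ·A_surf·T⁴  ⇒  T⁴ = S/(4σ).
T⁴ = 1.00·13400/(4·5.67×10⁻⁸) = 5.908×10¹⁰ K⁴.
T = (5.908×10¹⁰)^(1/4).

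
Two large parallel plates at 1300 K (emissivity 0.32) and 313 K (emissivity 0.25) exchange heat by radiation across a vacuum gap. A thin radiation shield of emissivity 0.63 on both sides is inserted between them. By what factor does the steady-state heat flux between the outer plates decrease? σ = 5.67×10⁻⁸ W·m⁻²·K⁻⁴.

Without shield: q₀ = σΔ(T⁴)/(1/ε₁+1/ε₂−1) with denominator 6.125.
With shield the two gaps are in series; the resistances add: (1/ε₁+1/ε_s−1)+(1/ε_s+1/ε₂−1) = 3.712+4.587 = 8.300.
Heat-flux ratio q₀/q = 8.300/6.125.

factor ≈ 1.36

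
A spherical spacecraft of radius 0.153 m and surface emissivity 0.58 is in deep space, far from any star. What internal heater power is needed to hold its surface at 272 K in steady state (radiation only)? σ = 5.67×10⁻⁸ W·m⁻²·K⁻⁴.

P = εσ·4πr²·T⁴.
4πr² = 0.2942 m²; T⁴ = 5.474×10⁹ K⁴.
P = 0.58·5.67×10⁻⁸·0.2942·5.474×10⁹.

P ≈ 53.0 W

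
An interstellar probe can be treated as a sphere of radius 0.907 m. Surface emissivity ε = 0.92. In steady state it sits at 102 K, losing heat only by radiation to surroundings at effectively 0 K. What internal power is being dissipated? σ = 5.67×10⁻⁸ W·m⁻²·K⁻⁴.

P ≈ 58.4 W

Steady state: P = εσA T⁴.
A = 4πr² = 10.34 m²; T⁴ = (102)⁴ = 1.082×10⁸ K⁴.
P = 0.92 × 5.67×10⁻⁸ × 10.34 × 1.082×10⁸.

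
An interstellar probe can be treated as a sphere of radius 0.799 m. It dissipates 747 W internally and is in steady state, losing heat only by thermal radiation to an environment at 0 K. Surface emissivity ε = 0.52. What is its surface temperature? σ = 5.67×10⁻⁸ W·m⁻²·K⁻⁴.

T ≈ 237 K

Steady state: internal power = radiated power, P = εσA T⁴.
Radiating area A = 4πr² = 8.022 m².
T⁴ = P/(εσA) = 747/(0.52·5.67×10⁻⁸·8.022) = 3.158×10⁹ K⁴.
T = (3.158×10⁹)^(1/4).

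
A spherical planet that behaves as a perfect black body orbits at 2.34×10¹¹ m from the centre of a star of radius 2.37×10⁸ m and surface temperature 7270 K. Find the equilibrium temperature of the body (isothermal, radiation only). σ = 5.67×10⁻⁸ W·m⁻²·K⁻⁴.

The star's surface emits σT_*⁴; at distance d the flux is S = σT_*⁴(R_*/d)².
S = 5.67×10⁻⁸·(7270)⁴·(2.37×10⁸/2.34×10¹¹)² = 162.5 W/m².
For an isothermal sphere T⁴ = (1−a)S/(4σ) = 7.164×10⁸ K⁴.

T ≈ 164 K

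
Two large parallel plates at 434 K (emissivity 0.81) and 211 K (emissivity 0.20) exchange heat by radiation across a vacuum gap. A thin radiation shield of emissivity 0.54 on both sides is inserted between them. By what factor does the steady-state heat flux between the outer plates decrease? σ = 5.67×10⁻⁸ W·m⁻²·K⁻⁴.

factor ≈ 1.52

Without shield: q₀ = σΔ(T⁴)/(1/ε₁+1/ε₂−1) with denominator 5.235.
With shield the two gaps are in series; the resistances add: (1/ε₁+1/ε_s−1)+(1/ε_s+1/ε₂−1) = 2.086+5.852 = 7.938.
Heat-flux ratio q₀/q = 7.938/5.235.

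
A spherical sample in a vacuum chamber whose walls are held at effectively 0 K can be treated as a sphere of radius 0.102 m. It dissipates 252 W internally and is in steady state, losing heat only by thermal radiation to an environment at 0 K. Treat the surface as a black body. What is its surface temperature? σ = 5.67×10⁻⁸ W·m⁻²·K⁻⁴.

Steady state: internal power = radiated power, P = εσA T⁴.
Radiating area A = 4πr² = 0.1307 m².
T⁴ = P/(εσA) = 252/(1.0·5.67×10⁻⁸·0.1307) = 3.399×10¹⁰ K⁴.
T = (3.399×10¹⁰)^(1/4).

T ≈ 429 K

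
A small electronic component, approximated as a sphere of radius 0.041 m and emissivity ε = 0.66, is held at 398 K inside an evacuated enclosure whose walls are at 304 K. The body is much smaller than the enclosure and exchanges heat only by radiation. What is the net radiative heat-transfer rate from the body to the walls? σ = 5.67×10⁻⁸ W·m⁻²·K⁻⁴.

For a small grey body in a large enclosure: P_net = εσA(T_body⁴ − T_wall⁴).
A = 4πr² = 0.02112 m²; T_body⁴ − T_wall⁴ = 2.509×10¹⁰ − 8.541×10⁹ = 1.655×10¹⁰ K⁴.
|P_net| = 0.66·5.67×10⁻⁸·0.02112·1.655×10¹⁰.

P_net ≈ 13.1 W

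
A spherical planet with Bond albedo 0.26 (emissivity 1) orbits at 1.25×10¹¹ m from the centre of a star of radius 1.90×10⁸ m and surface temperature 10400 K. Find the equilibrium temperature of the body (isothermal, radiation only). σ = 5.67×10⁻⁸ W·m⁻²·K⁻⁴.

T ≈ 266 K

The star's surface emits σT_*⁴; at distance d the flux is S = σT_*⁴(R_*/d)².
S = 5.67×10⁻⁸·(10400)⁴·(1.90×10⁸/1.25×10¹¹)² = 1533 W/m².
For an isothermal sphere T⁴ = (1−a)S/(4σ) = 5.000×10⁹ K⁴.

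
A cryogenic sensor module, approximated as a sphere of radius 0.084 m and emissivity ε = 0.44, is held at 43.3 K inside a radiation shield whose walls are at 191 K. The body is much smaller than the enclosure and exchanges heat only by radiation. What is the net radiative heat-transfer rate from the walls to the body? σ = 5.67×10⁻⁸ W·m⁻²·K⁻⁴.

For a small grey body in a large enclosure: P_net = εσA(T_body⁴ − T_wall⁴).
A = 4πr² = 0.08867 m²; T_body⁴ − T_wall⁴ = 3.515×10⁶ − 1.331×10⁹ = -1.327×10⁹ K⁴.
|P_net| = 0.44·5.67×10⁻⁸·0.08867·1.327×10⁹.

P_net ≈ 2.94 W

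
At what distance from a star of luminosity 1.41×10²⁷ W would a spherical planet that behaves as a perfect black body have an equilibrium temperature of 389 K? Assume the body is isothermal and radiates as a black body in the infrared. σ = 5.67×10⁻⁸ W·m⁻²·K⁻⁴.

d ≈ 1.47×10¹¹ m

For an isothermal black-emitting sphere, (1−a)S·πr² = σ·4πr²·T⁴ ⇒ S = 4σT⁴/(1−a).
S = 4·5.67×10⁻⁸·(389)⁴/1.00 = 5193 W/m².
Flux falls as S = L/(4πd²), so d = √(L/(4πS)) = √(1.41×10²⁷/(4π·5193)).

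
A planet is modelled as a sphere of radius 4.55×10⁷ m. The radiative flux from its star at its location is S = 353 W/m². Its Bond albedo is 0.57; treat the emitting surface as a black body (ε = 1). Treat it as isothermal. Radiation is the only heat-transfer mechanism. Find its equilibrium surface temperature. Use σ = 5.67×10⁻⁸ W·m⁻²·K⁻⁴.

T ≈ 161 K

At equilibrium, absorbed power = emitted power.
Absorbing cross-section = πr² = 6.504×10¹⁵ m²; emitting surface = 4πr² = 2.602×10¹⁶ m² (ratio 4).
(1−a)S·A_cross = εσ·A_surf·T⁴  ⇒  T⁴ = (1−a)S/(4σ).
T⁴ = 0.430·353/(4·5.67×10⁻⁸) = 6.693×10⁸ K⁴.
T = (6.693×10⁸)^(1/4).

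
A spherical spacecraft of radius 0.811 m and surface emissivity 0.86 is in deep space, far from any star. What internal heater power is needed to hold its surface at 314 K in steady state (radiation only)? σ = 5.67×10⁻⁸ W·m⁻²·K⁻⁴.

P = εσ·4πr²·T⁴.
4πr² = 8.265 m²; T⁴ = 9.721×10⁹ K⁴.
P = 0.86·5.67×10⁻⁸·8.265·9.721×10⁹.

P ≈ 3920 W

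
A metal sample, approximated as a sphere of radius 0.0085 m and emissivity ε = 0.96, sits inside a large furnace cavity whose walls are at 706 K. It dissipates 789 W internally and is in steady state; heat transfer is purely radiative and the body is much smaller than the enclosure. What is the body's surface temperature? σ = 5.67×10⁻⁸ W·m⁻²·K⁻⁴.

For a small grey body in a large enclosure, net radiated power = εσA(T⁴ − T_w⁴).
Steady state: P = εσA(T⁴ − T_w⁴) with A = 4πr² = 9.079×10⁻⁴ m².
T⁴ = P/(εσA) + T_w⁴ = 789/(0.96·5.67×10⁻⁸·9.079×10⁻⁴) + (706)⁴
    = 1.597×10¹³ + 2.484×10¹¹ = 1.621×10¹³ K⁴.

T ≈ 2010 K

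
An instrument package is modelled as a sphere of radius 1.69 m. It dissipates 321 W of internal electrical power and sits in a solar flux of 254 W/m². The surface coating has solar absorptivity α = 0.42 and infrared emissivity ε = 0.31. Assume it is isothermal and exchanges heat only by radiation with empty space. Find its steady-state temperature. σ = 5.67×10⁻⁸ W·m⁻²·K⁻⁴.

At steady state, absorbed solar power + internal power = radiated power.
Absorbed: α·S·A_cross = 0.42·254·8.973 = 957.2 W (cross-section πr²).
Total input = 957.2 + 321 = 1278 W.
Radiated: εσ·A_surf·T⁴ with A_surf = 4πr² = 35.89 m².
T⁴ = 1278/(0.31·5.67×10⁻⁸·35.89) = 2.026×10⁹ K⁴.

T ≈ 212 K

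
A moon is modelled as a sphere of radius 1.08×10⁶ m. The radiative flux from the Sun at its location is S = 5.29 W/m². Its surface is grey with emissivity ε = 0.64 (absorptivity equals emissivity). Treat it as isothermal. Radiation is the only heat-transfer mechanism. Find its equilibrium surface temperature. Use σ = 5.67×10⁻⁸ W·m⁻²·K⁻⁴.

T ≈ 69.5 K

At equilibrium, absorbed power = emitted power.
Absorbing cross-section = πr² = 3.664×10¹² m²; emitting surface = 4πr² = 1.466×10¹³ m² (ratio 4).
εS·A_cross = εσ·A_surf·T⁴  ⇒  T⁴ = S/(4σ)   (ε cancels).
T⁴ = 5.29/(4·5.67×10⁻⁸) = 2.332×10⁷ K⁴.
T = (2.332×10⁷)^(1/4).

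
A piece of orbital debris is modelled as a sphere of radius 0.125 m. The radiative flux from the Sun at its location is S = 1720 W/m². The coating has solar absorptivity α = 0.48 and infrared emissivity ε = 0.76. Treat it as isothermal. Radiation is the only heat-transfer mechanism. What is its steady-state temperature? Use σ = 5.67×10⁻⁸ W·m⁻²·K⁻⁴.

At equilibrium, absorbed power = emitted power.
Absorbing cross-section = πr² = 0.04909 m²; emitting surface = 4πr² = 0.1963 m² (ratio 4).
αS·A_cross = εσ·A_surf·T⁴  ⇒  T⁴ = αS/(ε·4σ).
T⁴ = 0.480·1720/(0.76·4·5.67×10⁻⁸) = 4.790×10⁹ K⁴.
T = (4.790×10⁹)^(1/4).

T ≈ 263 K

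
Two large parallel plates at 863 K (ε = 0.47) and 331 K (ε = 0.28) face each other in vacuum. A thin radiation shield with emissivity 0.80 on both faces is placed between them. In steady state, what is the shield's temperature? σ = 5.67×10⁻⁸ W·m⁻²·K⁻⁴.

In steady state the net flux on the hot side equals that on the cold side.
σ(T₁⁴−T_s⁴)/D₁ = σ(T_s⁴−T₂⁴)/D₂, with D₁ = 1/ε₁+1/ε_s−1 = 2.378, D₂ = 1/ε_s+1/ε₂−1 = 3.821.
Solve for T_s⁴: T_s⁴ = (D₂·T₁⁴ + D₁·T₂⁴)/(D₁+D₂) = 3.465×10¹¹ K⁴.

T_s ≈ 767 K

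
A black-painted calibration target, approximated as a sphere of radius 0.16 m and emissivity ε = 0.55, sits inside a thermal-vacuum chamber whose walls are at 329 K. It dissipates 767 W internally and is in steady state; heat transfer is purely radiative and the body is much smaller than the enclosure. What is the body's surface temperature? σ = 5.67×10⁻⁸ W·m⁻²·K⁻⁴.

T ≈ 545 K

For a small grey body in a large enclosure, net radiated power = εσA(T⁴ − T_w⁴).
Steady state: P = εσA(T⁴ − T_w⁴) with A = 4πr² = 0.3217 m².
T⁴ = P/(εσA) + T_w⁴ = 767/(0.55·5.67×10⁻⁸·0.3217) + (329)⁴
    = 7.645×10¹⁰ + 1.172×10¹⁰ = 8.817×10¹⁰ K⁴.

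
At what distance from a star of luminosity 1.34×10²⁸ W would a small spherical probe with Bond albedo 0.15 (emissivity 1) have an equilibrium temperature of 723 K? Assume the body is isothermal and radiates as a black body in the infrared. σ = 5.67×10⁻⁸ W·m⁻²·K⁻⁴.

For an isothermal black-emitting sphere, (1−a)S·πr² = σ·4πr²·T⁴ ⇒ S = 4σT⁴/(1−a).
S = 4·5.67×10⁻⁸·(723)⁴/0.850 = 72910 W/m².
Flux falls as S = L/(4πd²), so d = √(L/(4πS)) = √(1.34×10²⁸/(4π·72910)).

d ≈ 1.21×10¹¹ m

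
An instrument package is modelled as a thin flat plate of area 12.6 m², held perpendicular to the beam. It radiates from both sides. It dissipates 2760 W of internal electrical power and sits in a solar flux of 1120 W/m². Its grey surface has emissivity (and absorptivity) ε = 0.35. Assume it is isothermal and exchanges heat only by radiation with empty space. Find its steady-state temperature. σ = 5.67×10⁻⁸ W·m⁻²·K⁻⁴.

T ≈ 352 K

At steady state, absorbed solar power + internal power = radiated power.
Absorbed: α·S·A_cross = 0.35·1120·12.60 = 4939 W (cross-section A).
Total input = 4939 + 2760 = 7699 W.
Radiated: εσ·A_surf·T⁴ with A_surf = 2A = 25.20 m².
T⁴ = 7699/(0.35·5.67×10⁻⁸·25.20) = 1.540×10¹⁰ K⁴.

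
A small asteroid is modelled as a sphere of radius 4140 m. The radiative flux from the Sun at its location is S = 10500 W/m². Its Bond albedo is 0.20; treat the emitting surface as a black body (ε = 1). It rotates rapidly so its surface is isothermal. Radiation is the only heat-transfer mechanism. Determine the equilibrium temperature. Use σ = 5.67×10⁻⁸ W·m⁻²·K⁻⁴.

At equilibrium, absorbed power = emitted power.
Absorbing cross-section = πr² = 5.385×10⁷ m²; emitting surface = 4πr² = 2.154×10⁸ m² (ratio 4).
(1−a)S·A_cross = εσ·A_surf·T⁴  ⇒  T⁴ = (1−a)S/(4σ).
T⁴ = 0.800·10500/(4·5.67×10⁻⁸) = 3.704×10¹⁰ K⁴.
T = (3.704×10¹⁰)^(1/4).

T ≈ 439 K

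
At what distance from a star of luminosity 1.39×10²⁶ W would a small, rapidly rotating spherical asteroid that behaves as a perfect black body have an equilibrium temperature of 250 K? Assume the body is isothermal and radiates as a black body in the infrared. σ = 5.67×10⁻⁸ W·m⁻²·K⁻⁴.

For an isothermal black-emitting sphere, (1−a)S·πr² = σ·4πr²·T⁴ ⇒ S = 4σT⁴/(1−a).
S = 4·5.67×10⁻⁸·(250)⁴/1.00 = 885.9 W/m².
Flux falls as S = L/(4πd²), so d = √(L/(4πS)) = √(1.39×10²⁶/(4π·885.9)).

d ≈ 1.12×10¹¹ m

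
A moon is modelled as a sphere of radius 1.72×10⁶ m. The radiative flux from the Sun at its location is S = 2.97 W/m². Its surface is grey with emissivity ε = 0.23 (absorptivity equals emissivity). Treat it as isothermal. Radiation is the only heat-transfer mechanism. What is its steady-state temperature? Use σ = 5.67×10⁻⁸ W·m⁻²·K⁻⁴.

At equilibrium, absorbed power = emitted power.
Absorbing cross-section = πr² = 9.294×10¹² m²; emitting surface = 4πr² = 3.718×10¹³ m² (ratio 4).
εS·A_cross = εσ·A_surf·T⁴  ⇒  T⁴ = S/(4σ)   (ε cancels).
T⁴ = 2.97/(4·5.67×10⁻⁸) = 1.310×10⁷ K⁴.
T = (1.310×10⁷)^(1/4).

T ≈ 60.2 K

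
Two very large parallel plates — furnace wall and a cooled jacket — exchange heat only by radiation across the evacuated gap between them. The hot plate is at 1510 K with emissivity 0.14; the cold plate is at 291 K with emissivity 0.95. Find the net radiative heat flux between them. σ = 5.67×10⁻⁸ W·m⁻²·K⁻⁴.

For two infinite grey parallel plates, q = σ(T₁⁴ − T₂⁴)/(1/ε₁ + 1/ε₂ − 1).
T₁⁴ − T₂⁴ = 5.199×10¹² − 7.171×10⁹ = 5.192×10¹² K⁴.
1/ε₁ + 1/ε₂ − 1 = 7.143 + 1.053 − 1 = 7.195.
q = 5.67×10⁻⁸ × 5.192×10¹² / 7.195.

q ≈ 40900 W/m²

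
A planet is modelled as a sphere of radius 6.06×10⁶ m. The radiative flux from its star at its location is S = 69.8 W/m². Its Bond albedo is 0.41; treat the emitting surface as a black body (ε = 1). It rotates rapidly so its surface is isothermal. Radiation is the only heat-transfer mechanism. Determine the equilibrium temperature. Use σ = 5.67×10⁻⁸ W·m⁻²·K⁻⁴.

At equilibrium, absorbed power = emitted power.
Absorbing cross-section = πr² = 1.154×10¹⁴ m²; emitting surface = 4πr² = 4.615×10¹⁴ m² (ratio 4).
(1−a)S·A_cross = εσ·A_surf·T⁴  ⇒  T⁴ = (1−a)S/(4σ).
T⁴ = 0.590·69.8/(4·5.67×10⁻⁸) = 1.816×10⁸ K⁴.
T = (1.816×10⁸)^(1/4).

T ≈ 116 K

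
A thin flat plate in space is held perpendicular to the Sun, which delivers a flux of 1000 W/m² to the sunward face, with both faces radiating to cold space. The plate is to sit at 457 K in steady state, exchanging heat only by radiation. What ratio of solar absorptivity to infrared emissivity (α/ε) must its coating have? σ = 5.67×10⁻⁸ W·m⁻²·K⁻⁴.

Balance: αS·A = εσ·2A·T⁴ ⇒ α/ε = 2σT⁴/S.
α/ε = 2·5.67×10⁻⁸·(457)⁴/1000 = 2·5.67×10⁻⁸·4.362×10¹⁰/1000.

α/ε ≈ 4.95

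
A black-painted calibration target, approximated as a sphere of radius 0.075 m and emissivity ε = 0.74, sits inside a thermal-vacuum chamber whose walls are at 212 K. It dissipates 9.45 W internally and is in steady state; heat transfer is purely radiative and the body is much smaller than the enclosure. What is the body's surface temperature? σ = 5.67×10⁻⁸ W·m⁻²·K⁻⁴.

T ≈ 269 K

For a small grey body in a large enclosure, net radiated power = εσA(T⁴ − T_w⁴).
Steady state: P = εσA(T⁴ − T_w⁴) with A = 4πr² = 0.07069 m².
T⁴ = P/(εσA) + T_w⁴ = 9.45/(0.74·5.67×10⁻⁸·0.07069) + (212)⁴
    = 3.186×10⁹ + 2.020×10⁹ = 5.206×10⁹ K⁴.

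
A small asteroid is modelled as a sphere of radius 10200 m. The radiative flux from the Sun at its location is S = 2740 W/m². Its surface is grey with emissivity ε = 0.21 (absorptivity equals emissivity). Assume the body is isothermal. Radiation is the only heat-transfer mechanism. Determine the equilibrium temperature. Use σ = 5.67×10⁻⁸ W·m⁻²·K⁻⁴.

T ≈ 332 K

At equilibrium, absorbed power = emitted power.
Absorbing cross-section = πr² = 3.269×10⁸ m²; emitting surface = 4πr² = 1.307×10⁹ m² (ratio 4).
εS·A_cross = εσ·A_surf·T⁴  ⇒  T⁴ = S/(4σ)   (ε cancels).
T⁴ = 2740/(4·5.67×10⁻⁸) = 1.208×10¹⁰ K⁴.
T = (1.208×10¹⁰)^(1/4).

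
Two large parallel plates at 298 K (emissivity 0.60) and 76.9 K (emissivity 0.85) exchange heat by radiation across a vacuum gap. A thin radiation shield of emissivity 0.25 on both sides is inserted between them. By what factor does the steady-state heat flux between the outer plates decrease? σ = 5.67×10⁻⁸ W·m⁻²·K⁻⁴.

factor ≈ 4.80

Without shield: q₀ = σΔ(T⁴)/(1/ε₁+1/ε₂−1) with denominator 1.843.
With shield the two gaps are in series; the resistances add: (1/ε₁+1/ε_s−1)+(1/ε_s+1/ε₂−1) = 4.667+4.176 = 8.843.
Heat-flux ratio q₀/q = 8.843/1.843.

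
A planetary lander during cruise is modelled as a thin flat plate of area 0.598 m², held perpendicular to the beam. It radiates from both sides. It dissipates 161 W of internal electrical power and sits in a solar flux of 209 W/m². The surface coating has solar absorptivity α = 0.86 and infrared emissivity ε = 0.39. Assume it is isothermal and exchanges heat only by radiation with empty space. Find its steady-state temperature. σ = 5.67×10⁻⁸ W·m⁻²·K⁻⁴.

At steady state, absorbed solar power + internal power = radiated power.
Absorbed: α·S·A_cross = 0.86·209·0.5980 = 107.5 W (cross-section A).
Total input = 107.5 + 161 = 268.5 W.
Radiated: εσ·A_surf·T⁴ with A_surf = 2A = 1.196 m².
T⁴ = 268.5/(0.39·5.67×10⁻⁸·1.196) = 1.015×10¹⁰ K⁴.

T ≈ 317 K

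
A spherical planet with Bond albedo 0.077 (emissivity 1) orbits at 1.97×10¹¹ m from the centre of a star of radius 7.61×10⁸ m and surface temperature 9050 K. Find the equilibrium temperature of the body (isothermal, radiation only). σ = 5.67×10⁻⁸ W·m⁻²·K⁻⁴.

T ≈ 390 K

The star's surface emits σT_*⁴; at distance d the flux is S = σT_*⁴(R_*/d)².
S = 5.67×10⁻⁸·(9050)⁴·(7.61×10⁸/1.97×10¹¹)² = 5676 W/m².
For an isothermal sphere T⁴ = (1−a)S/(4σ) = 2.310×10¹⁰ K⁴.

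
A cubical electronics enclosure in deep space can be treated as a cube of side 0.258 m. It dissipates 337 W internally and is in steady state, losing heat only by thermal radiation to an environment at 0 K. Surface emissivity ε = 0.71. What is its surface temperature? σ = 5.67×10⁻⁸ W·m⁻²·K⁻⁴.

Steady state: internal power = radiated power, P = εσA T⁴.
Radiating area A = 6L² = 0.3994 m².
T⁴ = P/(εσA) = 337/(0.71·5.67×10⁻⁸·0.3994) = 2.096×10¹⁰ K⁴.
T = (2.096×10¹⁰)^(1/4).

T ≈ 380 K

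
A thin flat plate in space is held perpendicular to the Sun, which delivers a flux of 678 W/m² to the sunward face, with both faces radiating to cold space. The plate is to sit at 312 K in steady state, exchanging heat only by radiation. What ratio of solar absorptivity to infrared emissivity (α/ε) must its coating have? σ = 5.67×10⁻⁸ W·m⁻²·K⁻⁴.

α/ε ≈ 1.58

Balance: αS·A = εσ·2A·T⁴ ⇒ α/ε = 2σT⁴/S.
α/ε = 2·5.67×10⁻⁸·(312)⁴/678 = 2·5.67×10⁻⁸·9.476×10⁹/678.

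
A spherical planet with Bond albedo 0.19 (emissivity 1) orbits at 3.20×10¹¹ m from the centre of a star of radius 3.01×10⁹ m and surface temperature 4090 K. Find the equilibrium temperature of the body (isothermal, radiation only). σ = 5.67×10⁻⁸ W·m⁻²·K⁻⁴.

The star's surface emits σT_*⁴; at distance d the flux is S = σT_*⁴(R_*/d)².
S = 5.67×10⁻⁸·(4090)⁴·(3.01×10⁹/3.20×10¹¹)² = 1404 W/m².
For an isothermal sphere T⁴ = (1−a)S/(4σ) = 5.014×10⁹ K⁴.

T ≈ 266 K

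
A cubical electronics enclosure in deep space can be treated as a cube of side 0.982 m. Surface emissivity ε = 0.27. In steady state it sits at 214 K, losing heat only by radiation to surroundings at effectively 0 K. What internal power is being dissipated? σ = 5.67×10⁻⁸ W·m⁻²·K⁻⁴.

Steady state: P = εσA T⁴.
A = 6L² = 5.786 m²; T⁴ = (214)⁴ = 2.097×10⁹ K⁴.
P = 0.27 × 5.67×10⁻⁸ × 5.786 × 2.097×10⁹.

P ≈ 186 W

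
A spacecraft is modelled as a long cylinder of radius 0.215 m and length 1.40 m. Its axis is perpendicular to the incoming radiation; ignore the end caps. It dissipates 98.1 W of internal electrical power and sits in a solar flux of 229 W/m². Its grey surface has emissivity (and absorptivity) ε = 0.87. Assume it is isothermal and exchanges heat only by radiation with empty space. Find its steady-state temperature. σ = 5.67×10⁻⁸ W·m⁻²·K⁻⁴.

At steady state, absorbed solar power + internal power = radiated power.
Absorbed: α·S·A_cross = 0.87·229·0.6020 = 119.9 W (cross-section 2rL).
Total input = 119.9 + 98.1 = 218.0 W.
Radiated: εσ·A_surf·T⁴ with A_surf = 2πrL = 1.891 m².
T⁴ = 218.0/(0.87·5.67×10⁻⁸·1.891) = 2.337×10⁹ K⁴.

T ≈ 220 K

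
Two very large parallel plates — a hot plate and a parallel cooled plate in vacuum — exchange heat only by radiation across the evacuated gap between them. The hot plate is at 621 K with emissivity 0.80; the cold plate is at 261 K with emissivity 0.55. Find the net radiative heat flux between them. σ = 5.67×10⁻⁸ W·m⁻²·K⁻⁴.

q ≈ 3950 W/m²

For two infinite grey parallel plates, q = σ(T₁⁴ − T₂⁴)/(1/ε₁ + 1/ε₂ − 1).
T₁⁴ − T₂⁴ = 1.487×10¹¹ − 4.640×10⁹ = 1.441×10¹¹ K⁴.
1/ε₁ + 1/ε₂ − 1 = 1.250 + 1.818 − 1 = 2.068.
q = 5.67×10⁻⁸ × 1.441×10¹¹ / 2.068.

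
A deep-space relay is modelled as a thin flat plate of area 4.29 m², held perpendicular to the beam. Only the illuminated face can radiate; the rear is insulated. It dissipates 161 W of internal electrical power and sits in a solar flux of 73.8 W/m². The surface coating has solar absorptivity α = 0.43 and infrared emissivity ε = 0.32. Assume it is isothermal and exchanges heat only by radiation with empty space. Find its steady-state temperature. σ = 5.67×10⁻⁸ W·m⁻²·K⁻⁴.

T ≈ 249 K

At steady state, absorbed solar power + internal power = radiated power.
Absorbed: α·S·A_cross = 0.43·73.8·4.290 = 136.1 W (cross-section A).
Total input = 136.1 + 161 = 297.1 W.
Radiated: εσ·A_surf·T⁴ with A_surf = A = 4.290 m².
T⁴ = 297.1/(0.32·5.67×10⁻⁸·4.290) = 3.817×10⁹ K⁴.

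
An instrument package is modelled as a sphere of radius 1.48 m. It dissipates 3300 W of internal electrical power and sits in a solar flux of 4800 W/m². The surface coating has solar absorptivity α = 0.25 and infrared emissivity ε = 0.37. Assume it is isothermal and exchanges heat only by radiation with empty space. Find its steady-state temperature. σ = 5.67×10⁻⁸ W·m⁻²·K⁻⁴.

At steady state, absorbed solar power + internal power = radiated power.
Absorbed: α·S·A_cross = 0.25·4800·6.881 = 8258 W (cross-section πr²).
Total input = 8258 + 3300 = 11560 W.
Radiated: εσ·A_surf·T⁴ with A_surf = 4πr² = 27.53 m².
T⁴ = 11560/(0.37·5.67×10⁻⁸·27.53) = 2.001×10¹⁰ K⁴.

T ≈ 376 K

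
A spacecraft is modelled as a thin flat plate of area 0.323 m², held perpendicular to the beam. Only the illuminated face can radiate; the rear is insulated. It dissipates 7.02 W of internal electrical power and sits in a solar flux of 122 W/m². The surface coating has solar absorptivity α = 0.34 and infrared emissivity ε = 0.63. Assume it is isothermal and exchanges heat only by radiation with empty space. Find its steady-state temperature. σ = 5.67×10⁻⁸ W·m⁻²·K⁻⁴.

At steady state, absorbed solar power + internal power = radiated power.
Absorbed: α·S·A_cross = 0.34·122·0.3230 = 13.40 W (cross-section A).
Total input = 13.40 + 7.02 = 20.42 W.
Radiated: εσ·A_surf·T⁴ with A_surf = A = 0.3230 m².
T⁴ = 20.42/(0.63·5.67×10⁻⁸·0.3230) = 1.770×10⁹ K⁴.

T ≈ 205 K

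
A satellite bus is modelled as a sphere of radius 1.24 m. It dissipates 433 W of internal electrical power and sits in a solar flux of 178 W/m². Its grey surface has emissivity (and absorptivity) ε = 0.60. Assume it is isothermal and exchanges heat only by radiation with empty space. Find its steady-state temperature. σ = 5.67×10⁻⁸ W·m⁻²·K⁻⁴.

At steady state, absorbed solar power + internal power = radiated power.
Absorbed: α·S·A_cross = 0.60·178·4.831 = 515.9 W (cross-section πr²).
Total input = 515.9 + 433 = 948.9 W.
Radiated: εσ·A_surf·T⁴ with A_surf = 4πr² = 19.32 m².
T⁴ = 948.9/(0.60·5.67×10⁻⁸·19.32) = 1.444×10⁹ K⁴.

T ≈ 195 K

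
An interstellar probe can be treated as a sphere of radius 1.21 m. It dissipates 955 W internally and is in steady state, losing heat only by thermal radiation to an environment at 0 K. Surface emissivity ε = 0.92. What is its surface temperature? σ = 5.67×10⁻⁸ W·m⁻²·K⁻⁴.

T ≈ 178 K

Steady state: internal power = radiated power, P = εσA T⁴.
Radiating area A = 4πr² = 18.40 m².
T⁴ = P/(εσA) = 955/(0.92·5.67×10⁻⁸·18.40) = 9.951×10⁸ K⁴.
T = (9.951×10⁸)^(1/4).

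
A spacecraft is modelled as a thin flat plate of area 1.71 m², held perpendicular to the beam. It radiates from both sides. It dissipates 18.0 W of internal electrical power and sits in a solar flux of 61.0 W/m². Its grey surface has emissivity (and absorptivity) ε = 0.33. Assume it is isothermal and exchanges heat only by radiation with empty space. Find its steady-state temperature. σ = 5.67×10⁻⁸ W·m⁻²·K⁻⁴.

T ≈ 169 K

At steady state, absorbed solar power + internal power = radiated power.
Absorbed: α·S·A_cross = 0.33·61.0·1.710 = 34.42 W (cross-section A).
Total input = 34.42 + 18.0 = 52.42 W.
Radiated: εσ·A_surf·T⁴ with A_surf = 2A = 3.420 m².
T⁴ = 52.42/(0.33·5.67×10⁻⁸·3.420) = 8.192×10⁸ K⁴.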